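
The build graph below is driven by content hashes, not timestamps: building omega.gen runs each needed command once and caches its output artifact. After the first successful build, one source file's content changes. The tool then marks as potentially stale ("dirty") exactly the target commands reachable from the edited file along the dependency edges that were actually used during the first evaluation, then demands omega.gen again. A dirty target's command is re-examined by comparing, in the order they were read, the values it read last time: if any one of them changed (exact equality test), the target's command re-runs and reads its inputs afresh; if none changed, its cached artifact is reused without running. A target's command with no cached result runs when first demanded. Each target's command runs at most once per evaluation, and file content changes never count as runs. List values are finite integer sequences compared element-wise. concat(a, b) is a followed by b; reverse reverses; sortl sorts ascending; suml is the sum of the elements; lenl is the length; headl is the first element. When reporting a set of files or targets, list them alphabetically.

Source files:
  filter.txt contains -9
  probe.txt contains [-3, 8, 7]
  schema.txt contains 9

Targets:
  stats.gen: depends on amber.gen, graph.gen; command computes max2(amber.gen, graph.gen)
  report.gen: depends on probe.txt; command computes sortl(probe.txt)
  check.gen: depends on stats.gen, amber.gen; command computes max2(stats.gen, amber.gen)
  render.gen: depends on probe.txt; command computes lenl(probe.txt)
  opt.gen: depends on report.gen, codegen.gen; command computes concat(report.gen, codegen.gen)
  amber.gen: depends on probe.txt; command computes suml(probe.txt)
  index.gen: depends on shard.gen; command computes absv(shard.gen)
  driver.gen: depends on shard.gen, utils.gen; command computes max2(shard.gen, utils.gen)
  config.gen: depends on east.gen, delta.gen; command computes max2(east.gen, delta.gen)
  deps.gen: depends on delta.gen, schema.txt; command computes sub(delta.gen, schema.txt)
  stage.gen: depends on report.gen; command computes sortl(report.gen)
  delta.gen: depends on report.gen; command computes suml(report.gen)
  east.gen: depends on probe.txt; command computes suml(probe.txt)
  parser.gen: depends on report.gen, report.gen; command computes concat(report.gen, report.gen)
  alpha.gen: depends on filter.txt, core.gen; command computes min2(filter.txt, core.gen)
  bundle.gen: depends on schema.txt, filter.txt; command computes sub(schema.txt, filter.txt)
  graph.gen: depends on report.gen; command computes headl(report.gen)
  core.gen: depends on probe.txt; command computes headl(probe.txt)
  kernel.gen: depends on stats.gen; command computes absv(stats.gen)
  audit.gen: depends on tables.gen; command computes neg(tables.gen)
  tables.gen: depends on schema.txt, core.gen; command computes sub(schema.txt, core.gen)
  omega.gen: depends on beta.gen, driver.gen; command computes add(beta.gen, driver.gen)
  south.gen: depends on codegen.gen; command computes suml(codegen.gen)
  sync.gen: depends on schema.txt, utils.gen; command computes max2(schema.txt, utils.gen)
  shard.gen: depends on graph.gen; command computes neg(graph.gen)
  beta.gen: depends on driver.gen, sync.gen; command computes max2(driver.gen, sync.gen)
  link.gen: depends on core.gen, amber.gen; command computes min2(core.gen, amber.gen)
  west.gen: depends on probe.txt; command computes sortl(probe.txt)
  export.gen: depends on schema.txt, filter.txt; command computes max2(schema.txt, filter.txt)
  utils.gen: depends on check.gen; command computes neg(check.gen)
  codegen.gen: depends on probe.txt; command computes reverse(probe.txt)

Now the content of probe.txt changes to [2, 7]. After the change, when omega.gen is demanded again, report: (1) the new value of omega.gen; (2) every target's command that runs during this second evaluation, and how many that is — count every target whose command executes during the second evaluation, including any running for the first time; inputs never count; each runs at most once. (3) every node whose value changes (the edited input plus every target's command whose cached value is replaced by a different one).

Initial pass — values computed on the first demand:
  amber.gen = suml([-3, 8, 7]) = 12
  report.gen = sortl([-3, 8, 7]) = [-3, 7, 8]
  graph.gen = headl([-3, 7, 8]) = -3
  shard.gen = neg(-3) = 3
  stats.gen = max2(12, -3) = 12
  check.gen = max2(12, 12) = 12
  utils.gen = neg(12) = -12
  driver.gen = max2(3, -12) = 3
  sync.gen = max2(9, -12) = 9
  beta.gen = max2(3, 9) = 9
  omega.gen = add(9, 3) = 12

Second demand — change propagation:
  amber.gen: re-runs because probe.txt [-3, 8, 7]->[2, 7]; new result 9.
  report.gen: re-runs because probe.txt [-3, 8, 7]->[2, 7]; new result [2, 7].
  graph.gen: re-runs because report.gen [-3, 7, 8]->[2, 7]; new result 2.
  shard.gen: re-runs because graph.gen -3->2; new result -2.
  stats.gen: re-runs because amber.gen 12->9; graph.gen -3->2; new result 9.
  check.gen: re-runs because stats.gen 12->9; amber.gen 12->9; new result 9.
  utils.gen: re-runs because check.gen 12->9; new result -9.
  driver.gen: re-runs because shard.gen 3->-2; utils.gen -12->-9; new result -2.
  sync.gen: re-runs because utils.gen -12->-9; new result 9 (unchanged).
  beta.gen: re-runs because driver.gen 3->-2; new result 9 (unchanged).
  omega.gen: re-runs because driver.gen 3->-2; new result 7.

omega.gen now evaluates to 7.
Run set: amber.gen, beta.gen, check.gen, driver.gen, graph.gen, omega.gen, report.gen, shard.gen, stats.gen, sync.gen, utils.gen (11 run).
Changed values: amber.gen, check.gen, driver.gen, graph.gen, omega.gen, probe.txt, report.gen, shard.gen, stats.gen, utils.gen.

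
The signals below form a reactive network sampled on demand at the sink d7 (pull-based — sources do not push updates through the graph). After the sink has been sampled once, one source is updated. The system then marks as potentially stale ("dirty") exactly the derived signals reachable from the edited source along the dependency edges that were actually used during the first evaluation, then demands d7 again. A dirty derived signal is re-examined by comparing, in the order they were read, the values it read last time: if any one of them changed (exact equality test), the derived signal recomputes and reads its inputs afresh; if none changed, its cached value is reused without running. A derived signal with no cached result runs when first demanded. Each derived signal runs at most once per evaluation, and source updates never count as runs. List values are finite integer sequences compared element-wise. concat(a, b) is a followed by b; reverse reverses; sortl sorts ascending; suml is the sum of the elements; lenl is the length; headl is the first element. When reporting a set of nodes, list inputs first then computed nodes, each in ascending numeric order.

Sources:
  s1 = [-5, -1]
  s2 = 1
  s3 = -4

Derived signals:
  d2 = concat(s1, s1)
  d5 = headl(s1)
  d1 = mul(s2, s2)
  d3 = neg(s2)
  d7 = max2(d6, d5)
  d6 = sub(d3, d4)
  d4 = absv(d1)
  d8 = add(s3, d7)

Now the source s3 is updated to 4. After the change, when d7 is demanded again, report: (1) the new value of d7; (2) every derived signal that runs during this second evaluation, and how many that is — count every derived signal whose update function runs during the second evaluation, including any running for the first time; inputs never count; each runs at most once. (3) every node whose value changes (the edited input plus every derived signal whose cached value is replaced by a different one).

d7 now evaluates to -2.
Run set: none (0 run).
Changed values: s3.
The important point: nothing the output needs ever reads s3, so the edit is invisible to it.

Initial pass — values computed on the first demand:
  d1 = mul(1, 1) = 1
  d3 = neg(1) = -1
  d4 = absv(1) = 1
  d5 = headl([-5, -1]) = -5
  d6 = sub(-1, 1) = -2
  d7 = max2(-2, -5) = -2

Second demand — change propagation:
  no demanded computation ever read s3, so the edit dirties nothing and nothing runs.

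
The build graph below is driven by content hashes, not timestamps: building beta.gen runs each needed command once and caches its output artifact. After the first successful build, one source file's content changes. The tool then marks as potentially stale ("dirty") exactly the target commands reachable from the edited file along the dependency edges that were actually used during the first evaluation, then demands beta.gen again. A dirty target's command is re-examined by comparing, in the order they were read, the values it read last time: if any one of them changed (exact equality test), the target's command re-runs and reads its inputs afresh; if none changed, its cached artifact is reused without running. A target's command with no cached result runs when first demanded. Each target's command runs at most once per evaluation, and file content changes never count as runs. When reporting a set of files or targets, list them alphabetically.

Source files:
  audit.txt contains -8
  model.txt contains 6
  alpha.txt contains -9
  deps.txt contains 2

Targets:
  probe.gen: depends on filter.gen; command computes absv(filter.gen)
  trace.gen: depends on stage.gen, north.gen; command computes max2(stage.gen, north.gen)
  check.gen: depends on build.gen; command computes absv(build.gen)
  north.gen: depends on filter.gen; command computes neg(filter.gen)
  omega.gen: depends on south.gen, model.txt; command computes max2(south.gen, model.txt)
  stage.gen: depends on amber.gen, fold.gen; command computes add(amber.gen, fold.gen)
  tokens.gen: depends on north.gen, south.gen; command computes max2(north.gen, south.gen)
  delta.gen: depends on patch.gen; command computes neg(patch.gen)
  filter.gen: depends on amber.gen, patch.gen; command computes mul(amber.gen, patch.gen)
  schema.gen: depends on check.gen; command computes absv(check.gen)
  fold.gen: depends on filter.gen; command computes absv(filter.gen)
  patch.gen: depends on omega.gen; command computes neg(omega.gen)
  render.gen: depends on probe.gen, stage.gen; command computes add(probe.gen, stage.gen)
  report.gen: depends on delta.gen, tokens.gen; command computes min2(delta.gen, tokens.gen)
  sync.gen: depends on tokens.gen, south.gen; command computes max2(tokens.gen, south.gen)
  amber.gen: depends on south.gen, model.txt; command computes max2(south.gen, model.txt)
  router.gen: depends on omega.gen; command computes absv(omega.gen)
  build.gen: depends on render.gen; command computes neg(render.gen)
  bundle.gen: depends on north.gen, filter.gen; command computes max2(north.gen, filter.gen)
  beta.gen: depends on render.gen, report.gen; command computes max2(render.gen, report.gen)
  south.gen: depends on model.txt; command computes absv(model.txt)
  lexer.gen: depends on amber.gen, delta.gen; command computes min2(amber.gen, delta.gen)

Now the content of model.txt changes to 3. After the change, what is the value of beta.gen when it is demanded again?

Initial pass — values computed on the first demand:
  south.gen = absv(6) = 6
  amber.gen = max2(6, 6) = 6
  omega.gen = max2(6, 6) = 6
  patch.gen = neg(6) = -6
  delta.gen = neg(-6) = 6
  filter.gen = mul(6, -6) = -36
  fold.gen = absv(-36) = 36
  north.gen = neg(-36) = 36
  probe.gen = absv(-36) = 36
  stage.gen = add(6, 36) = 42
  render.gen = add(36, 42) = 78
  tokens.gen = max2(36, 6) = 36
  report.gen = min2(6, 36) = 6
  beta.gen = max2(78, 6) = 78

Second demand — change propagation:
  south.gen: re-runs because model.txt 6->3; new result 3.
  amber.gen: re-runs because south.gen 6->3; model.txt 6->3; new result 3.
  omega.gen: re-runs because south.gen 6->3; model.txt 6->3; new result 3.
  patch.gen: re-runs because omega.gen 6->3; new result -3.
  delta.gen: re-runs because patch.gen -6->-3; new result 3.
  filter.gen: re-runs because amber.gen 6->3; patch.gen -6->-3; new result -9.
  fold.gen: re-runs because filter.gen -36->-9; new result 9.
  north.gen: re-runs because filter.gen -36->-9; new result 9.
  probe.gen: re-runs because filter.gen -36->-9; new result 9.
  stage.gen: re-runs because amber.gen 6->3; fold.gen 36->9; new result 12.
  render.gen: re-runs because probe.gen 36->9; stage.gen 42->12; new result 21.
  tokens.gen: re-runs because north.gen 36->9; south.gen 6->3; new result 9.
  report.gen: re-runs because delta.gen 6->3; tokens.gen 36->9; new result 3.
  beta.gen: re-runs because render.gen 78->21; report.gen 6->3; new result 21.

beta.gen now evaluates to 21.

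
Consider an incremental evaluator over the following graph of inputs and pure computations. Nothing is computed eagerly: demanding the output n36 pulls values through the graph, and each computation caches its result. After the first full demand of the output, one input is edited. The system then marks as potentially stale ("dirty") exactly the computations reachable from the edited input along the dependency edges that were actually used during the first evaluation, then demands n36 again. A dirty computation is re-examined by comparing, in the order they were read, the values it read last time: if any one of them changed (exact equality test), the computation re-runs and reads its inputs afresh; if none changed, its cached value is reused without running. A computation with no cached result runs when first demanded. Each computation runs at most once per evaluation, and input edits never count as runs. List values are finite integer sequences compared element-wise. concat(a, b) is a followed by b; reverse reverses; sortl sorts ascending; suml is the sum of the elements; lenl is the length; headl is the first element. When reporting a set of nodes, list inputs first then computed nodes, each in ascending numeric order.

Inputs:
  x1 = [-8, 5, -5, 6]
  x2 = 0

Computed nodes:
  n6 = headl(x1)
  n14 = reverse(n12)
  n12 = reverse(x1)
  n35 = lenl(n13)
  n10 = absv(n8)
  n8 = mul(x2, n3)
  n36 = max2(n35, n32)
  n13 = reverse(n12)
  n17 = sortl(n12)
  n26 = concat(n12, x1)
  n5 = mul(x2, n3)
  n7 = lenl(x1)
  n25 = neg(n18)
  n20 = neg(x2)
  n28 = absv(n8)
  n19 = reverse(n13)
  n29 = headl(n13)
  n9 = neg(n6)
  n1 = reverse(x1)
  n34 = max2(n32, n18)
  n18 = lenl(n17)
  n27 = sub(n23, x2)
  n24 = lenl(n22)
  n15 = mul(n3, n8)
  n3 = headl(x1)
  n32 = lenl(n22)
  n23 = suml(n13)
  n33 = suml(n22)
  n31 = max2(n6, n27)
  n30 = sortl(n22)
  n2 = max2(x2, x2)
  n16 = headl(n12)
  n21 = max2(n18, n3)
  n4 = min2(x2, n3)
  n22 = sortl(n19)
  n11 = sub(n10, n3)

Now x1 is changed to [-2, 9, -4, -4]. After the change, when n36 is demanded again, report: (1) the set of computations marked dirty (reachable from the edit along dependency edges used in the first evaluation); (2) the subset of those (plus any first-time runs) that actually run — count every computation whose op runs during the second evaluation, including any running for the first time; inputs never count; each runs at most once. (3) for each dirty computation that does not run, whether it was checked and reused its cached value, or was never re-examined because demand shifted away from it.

Dirty set: n12, n13, n19, n22, n32, n35, n36.
Run set: n12, n13, n19, n22, n32, n35 (6 run).
Re-examined without running (cache reused): n36.
The important point: at n36 every value read last time is unchanged, so the dirty flag clears without a run.

Initial pass — values computed on the first demand:
  n12 = reverse([-8, 5, -5, 6]) = [6, -5, 5, -8]
  n13 = reverse([6, -5, 5, -8]) = [-8, 5, -5, 6]
  n19 = reverse([-8, 5, -5, 6]) = [6, -5, 5, -8]
  n22 = sortl([6, -5, 5, -8]) = [-8, -5, 5, 6]
  n32 = lenl([-8, -5, 5, 6]) = 4
  n35 = lenl([-8, 5, -5, 6]) = 4
  n36 = max2(4, 4) = 4

Second demand — change propagation:
  n12: re-runs because x1 [-8, 5, -5, 6]->[-2, 9, -4, -4]; new result [-4, -4, 9, -2].
  n13: re-runs because n12 [6, -5, 5, -8]->[-4, -4, 9, -2]; new result [-2, 9, -4, -4].
  n19: re-runs because n13 [-8, 5, -5, 6]->[-2, 9, -4, -4]; new result [-4, -4, 9, -2].
  n22: re-runs because n19 [6, -5, 5, -8]->[-4, -4, 9, -2]; new result [-4, -4, -2, 9].
  n32: re-runs because n22 [-8, -5, 5, 6]->[-4, -4, -2, 9]; new result 4 (unchanged).
  n35: re-runs because n13 [-8, 5, -5, 6]->[-2, 9, -4, -4]; new result 4 (unchanged).
  n36: re-examined; everything it read last time is the same (n35 unchanged, n32 unchanged) — cache 4 kept, no run.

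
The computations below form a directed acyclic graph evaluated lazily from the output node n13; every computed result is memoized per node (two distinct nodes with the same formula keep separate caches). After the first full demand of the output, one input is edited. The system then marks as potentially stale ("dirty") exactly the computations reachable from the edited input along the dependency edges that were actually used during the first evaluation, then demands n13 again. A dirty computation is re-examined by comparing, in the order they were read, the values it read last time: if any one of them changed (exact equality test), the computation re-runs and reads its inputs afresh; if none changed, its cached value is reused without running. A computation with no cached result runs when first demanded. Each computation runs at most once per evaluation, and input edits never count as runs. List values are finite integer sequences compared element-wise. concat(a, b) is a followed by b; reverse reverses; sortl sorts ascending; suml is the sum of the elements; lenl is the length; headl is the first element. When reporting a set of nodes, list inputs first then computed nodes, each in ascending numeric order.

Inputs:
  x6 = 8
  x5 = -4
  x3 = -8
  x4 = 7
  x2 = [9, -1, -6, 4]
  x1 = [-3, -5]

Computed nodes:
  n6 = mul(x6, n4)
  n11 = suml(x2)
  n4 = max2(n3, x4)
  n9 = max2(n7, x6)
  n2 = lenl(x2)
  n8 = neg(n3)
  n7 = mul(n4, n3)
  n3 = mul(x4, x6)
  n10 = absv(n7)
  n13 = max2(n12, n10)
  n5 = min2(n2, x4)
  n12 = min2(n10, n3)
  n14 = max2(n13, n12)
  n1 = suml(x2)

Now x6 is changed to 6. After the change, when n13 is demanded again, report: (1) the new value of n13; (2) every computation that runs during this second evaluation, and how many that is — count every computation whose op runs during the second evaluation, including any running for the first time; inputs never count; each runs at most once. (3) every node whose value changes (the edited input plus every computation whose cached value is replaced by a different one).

First demand of the output computes:
  n3 = mul(7, 8) = 56
  n4 = max2(56, 7) = 56
  n7 = mul(56, 56) = 3136
  n10 = absv(3136) = 3136
  n12 = min2(3136, 56) = 56
  n13 = max2(56, 3136) = 3136

After the edit, cleaning proceeds:
  n3: a read changed (x6 8->6) — executes, giving 42.
  n4: a read changed (n3 56->42) — executes, giving 42.
  n7: a read changed (n4 56->42; n3 56->42) — executes, giving 1764.
  n10: a read changed (n7 3136->1764) — executes, giving 1764.
  n12: a read changed (n10 3136->1764; n3 56->42) — executes, giving 42.
  n13: a read changed (n12 56->42; n10 3136->1764) — executes, giving 1764.

Demanding n13 again yields 1764.
6 computations run: n3, n4, n7, n10, n12, n13.
The nodes whose values change: x6, n3, n4, n7, n10, n12, n13.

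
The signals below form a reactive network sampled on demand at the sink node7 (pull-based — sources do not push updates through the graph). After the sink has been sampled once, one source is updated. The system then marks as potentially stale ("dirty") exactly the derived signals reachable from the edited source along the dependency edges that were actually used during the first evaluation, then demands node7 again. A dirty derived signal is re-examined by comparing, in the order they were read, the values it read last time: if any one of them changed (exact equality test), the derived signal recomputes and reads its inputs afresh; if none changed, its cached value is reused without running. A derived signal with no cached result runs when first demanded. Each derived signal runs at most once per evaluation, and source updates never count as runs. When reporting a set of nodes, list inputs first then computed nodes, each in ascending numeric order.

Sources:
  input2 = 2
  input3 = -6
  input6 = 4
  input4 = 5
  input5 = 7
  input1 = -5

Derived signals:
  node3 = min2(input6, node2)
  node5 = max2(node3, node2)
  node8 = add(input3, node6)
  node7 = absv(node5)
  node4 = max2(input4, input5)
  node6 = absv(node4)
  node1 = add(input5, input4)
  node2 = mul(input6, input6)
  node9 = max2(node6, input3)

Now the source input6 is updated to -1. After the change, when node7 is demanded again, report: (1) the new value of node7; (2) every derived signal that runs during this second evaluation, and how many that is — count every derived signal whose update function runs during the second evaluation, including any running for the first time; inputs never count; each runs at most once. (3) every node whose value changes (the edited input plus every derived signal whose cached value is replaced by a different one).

node7 now evaluates to 1.
Run set: node2, node3, node5, node7 (4 run).
Changed values: input6, node2, node3, node5, node7.

Initial pass — values computed on the first demand:
  node2 = mul(4, 4) = 16
  node3 = min2(4, 16) = 4
  node5 = max2(4, 16) = 16
  node7 = absv(16) = 16

Second demand — change propagation:
  node2: re-runs because input6 4->-1; input6 4->-1; new result 1.
  node3: re-runs because input6 4->-1; node2 16->1; new result -1.
  node5: re-runs because node3 4->-1; node2 16->1; new result 1.
  node7: re-runs because node5 16->1; new result 1.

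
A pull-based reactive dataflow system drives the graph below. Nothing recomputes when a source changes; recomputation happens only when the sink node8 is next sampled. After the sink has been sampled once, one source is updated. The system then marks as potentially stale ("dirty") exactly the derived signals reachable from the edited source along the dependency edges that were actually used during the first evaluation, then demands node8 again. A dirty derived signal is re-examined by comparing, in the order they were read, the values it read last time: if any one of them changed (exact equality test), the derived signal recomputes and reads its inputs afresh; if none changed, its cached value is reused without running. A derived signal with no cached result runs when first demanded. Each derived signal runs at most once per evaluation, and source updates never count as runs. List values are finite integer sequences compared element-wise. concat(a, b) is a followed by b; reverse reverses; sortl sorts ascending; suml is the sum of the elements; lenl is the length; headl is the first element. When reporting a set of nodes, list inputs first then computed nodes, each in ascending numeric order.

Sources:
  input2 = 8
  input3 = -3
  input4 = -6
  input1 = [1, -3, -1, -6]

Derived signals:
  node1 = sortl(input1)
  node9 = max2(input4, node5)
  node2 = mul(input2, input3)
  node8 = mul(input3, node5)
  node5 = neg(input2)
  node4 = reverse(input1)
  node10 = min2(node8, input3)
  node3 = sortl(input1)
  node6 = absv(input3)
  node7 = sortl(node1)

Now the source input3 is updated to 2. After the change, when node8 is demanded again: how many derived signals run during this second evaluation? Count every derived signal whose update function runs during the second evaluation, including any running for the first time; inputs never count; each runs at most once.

First evaluation (everything demanded from the output):
  node5 = neg(8) = -8
  node8 = mul(-3, -8) = 24

Propagation after the edit:
  node8: runs — input3 -3->2; result -16.

Derived signals that run: node8 — 1 in total.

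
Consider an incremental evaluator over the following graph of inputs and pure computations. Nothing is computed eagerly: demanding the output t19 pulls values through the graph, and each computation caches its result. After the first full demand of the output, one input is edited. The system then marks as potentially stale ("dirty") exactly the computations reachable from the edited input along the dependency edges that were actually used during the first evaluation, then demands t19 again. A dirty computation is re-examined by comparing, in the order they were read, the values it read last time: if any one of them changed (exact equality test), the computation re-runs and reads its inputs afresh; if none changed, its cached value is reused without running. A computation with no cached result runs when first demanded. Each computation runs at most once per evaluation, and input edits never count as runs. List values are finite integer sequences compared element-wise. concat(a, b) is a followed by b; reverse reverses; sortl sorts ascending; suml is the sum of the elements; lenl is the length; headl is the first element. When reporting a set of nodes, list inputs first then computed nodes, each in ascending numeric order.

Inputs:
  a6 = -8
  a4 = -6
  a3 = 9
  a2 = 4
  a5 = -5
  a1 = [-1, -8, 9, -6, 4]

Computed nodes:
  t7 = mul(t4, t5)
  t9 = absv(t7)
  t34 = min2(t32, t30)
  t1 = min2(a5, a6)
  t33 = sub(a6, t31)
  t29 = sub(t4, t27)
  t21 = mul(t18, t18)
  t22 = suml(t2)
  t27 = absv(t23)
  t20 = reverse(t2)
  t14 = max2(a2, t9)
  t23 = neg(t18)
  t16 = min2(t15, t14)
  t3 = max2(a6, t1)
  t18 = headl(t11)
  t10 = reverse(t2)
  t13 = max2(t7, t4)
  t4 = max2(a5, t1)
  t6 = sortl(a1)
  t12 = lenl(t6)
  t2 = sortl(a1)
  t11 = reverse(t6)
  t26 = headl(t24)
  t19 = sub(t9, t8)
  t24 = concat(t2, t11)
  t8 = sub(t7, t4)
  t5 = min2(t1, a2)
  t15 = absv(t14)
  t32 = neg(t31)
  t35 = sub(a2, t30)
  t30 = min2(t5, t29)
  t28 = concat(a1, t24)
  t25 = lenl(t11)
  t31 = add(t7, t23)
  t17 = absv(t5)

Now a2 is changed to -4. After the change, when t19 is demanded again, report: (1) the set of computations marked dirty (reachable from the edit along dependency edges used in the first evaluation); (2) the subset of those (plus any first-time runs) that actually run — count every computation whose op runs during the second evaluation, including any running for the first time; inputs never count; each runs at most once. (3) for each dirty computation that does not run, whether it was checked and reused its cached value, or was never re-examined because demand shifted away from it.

Initial pass — values computed on the first demand:
  t1 = min2(-5, -8) = -8
  t4 = max2(-5, -8) = -5
  t5 = min2(-8, 4) = -8
  t7 = mul(-5, -8) = 40
  t8 = sub(40, -5) = 45
  t9 = absv(40) = 40
  t19 = sub(40, 45) = -5

Second demand — change propagation:
  t5: re-runs because a2 4->-4; new result -8 (unchanged).
  t7: re-examined; everything it read last time is the same (t4 unchanged, t5 unchanged) — cache 40 kept, no run.
  t8: re-examined; everything it read last time is the same (t7 unchanged, t4 unchanged) — cache 45 kept, no run.
  t9: re-examined; everything it read last time is the same (t7 unchanged) — cache 40 kept, no run.
  t19: re-examined; everything it read last time is the same (t9 unchanged, t8 unchanged) — cache -5 kept, no run.

The important point: t5 recomputes to an identical value, and the output ends up unchanged.

Dirty set: t5, t7, t8, t9, t19.
Run set: t5 (1 run).
Re-examined without running (cache reused): t7, t8, t9, t19.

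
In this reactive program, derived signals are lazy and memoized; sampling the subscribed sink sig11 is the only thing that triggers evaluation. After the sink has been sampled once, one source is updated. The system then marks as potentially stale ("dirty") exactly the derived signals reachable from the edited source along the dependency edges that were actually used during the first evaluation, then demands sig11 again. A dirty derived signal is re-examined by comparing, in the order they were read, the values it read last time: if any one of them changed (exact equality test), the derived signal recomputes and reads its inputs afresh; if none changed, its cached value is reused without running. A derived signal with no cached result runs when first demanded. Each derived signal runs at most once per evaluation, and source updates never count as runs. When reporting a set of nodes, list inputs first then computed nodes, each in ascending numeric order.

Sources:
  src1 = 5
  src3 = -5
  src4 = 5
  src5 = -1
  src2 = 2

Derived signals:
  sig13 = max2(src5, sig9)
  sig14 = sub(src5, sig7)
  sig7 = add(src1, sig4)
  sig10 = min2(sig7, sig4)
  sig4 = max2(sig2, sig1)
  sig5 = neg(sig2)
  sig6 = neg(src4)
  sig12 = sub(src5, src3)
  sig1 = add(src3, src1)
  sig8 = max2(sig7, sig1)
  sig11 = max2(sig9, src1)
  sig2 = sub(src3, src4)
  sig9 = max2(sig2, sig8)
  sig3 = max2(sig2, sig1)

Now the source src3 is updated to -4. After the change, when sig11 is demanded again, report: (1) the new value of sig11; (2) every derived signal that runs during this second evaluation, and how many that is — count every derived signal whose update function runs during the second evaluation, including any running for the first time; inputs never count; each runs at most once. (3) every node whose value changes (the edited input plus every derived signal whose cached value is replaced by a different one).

First demand of the output computes:
  sig1 = add(-5, 5) = 0
  sig2 = sub(-5, 5) = -10
  sig4 = max2(-10, 0) = 0
  sig7 = add(5, 0) = 5
  sig8 = max2(5, 0) = 5
  sig9 = max2(-10, 5) = 5
  sig11 = max2(5, 5) = 5

After the edit, cleaning proceeds:
  sig1: a read changed (src3 -5->-4) — executes, giving 1.
  sig2: a read changed (src3 -5->-4) — executes, giving -9.
  sig4: a read changed (sig2 -10->-9; sig1 0->1) — executes, giving 1.
  sig7: a read changed (sig4 0->1) — executes, giving 6.
  sig8: a read changed (sig7 5->6; sig1 0->1) — executes, giving 6.
  sig9: a read changed (sig2 -10->-9; sig8 5->6) — executes, giving 6.
  sig11: a read changed (sig9 5->6) — executes, giving 6.

Demanding sig11 again yields 6.
7 derived signals run: sig1, sig2, sig4, sig7, sig8, sig9, sig11.
The nodes whose values change: src3, sig1, sig2, sig4, sig7, sig8, sig9, sig11.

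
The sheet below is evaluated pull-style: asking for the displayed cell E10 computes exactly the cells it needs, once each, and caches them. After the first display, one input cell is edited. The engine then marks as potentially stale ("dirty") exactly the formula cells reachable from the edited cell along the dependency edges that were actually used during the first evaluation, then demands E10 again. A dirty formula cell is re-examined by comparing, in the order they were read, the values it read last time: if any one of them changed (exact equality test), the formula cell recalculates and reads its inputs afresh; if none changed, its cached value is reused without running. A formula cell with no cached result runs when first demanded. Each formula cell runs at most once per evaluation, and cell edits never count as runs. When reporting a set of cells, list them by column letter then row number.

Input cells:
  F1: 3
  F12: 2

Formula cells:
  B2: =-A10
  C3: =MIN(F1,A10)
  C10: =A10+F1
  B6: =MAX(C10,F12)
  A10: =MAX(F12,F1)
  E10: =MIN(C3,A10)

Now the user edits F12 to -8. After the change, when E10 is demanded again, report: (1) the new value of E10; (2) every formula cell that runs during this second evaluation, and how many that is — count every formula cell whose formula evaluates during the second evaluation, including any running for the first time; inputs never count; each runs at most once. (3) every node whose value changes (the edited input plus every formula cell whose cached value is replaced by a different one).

Demanding E10 again yields 3.
1 formula cells run: A10.
The nodes whose values change: F12.
Note the absorption at A10: it re-runs yet its value is the same, leaving the output's value untouched.

First demand of the output computes:
  A10 = MAX(2, 3) = 3
  C3 = MIN(3, 3) = 3
  E10 = MIN(3, 3) = 3

After the edit, cleaning proceeds:
  A10: a read changed (F12 2->-8) — executes, giving 3 — identical to its old value.
  C3: dirty, but its reads are unchanged (F1 unchanged, A10 unchanged); cached 3 stands.
  E10: dirty, but its reads are unchanged (C3 unchanged, A10 unchanged); cached 3 stands.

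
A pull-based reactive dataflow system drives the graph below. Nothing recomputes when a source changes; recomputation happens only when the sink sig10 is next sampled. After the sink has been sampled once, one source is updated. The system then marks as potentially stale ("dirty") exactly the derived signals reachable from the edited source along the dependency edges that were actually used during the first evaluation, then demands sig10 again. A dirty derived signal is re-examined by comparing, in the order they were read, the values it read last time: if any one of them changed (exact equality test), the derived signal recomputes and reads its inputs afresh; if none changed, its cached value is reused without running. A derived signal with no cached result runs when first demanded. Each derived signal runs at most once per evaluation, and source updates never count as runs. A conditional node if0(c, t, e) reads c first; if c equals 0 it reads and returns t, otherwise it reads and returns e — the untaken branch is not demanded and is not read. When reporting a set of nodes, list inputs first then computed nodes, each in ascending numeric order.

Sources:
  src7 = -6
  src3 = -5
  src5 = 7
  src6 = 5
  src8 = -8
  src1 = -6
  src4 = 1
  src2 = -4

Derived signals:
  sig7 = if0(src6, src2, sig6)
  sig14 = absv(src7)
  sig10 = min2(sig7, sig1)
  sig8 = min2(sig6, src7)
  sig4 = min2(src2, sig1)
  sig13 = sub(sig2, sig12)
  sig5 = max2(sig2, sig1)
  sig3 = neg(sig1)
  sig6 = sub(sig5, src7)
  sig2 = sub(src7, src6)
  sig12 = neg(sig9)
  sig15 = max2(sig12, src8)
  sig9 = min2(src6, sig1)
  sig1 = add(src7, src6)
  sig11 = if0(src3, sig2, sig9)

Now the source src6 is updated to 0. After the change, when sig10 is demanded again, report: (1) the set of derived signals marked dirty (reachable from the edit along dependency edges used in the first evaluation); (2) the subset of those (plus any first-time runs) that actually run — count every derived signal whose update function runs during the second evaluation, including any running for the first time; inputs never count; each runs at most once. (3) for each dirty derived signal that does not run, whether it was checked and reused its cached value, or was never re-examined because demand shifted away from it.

Marked dirty: sig1, sig2, sig5, sig6, sig7, sig10.
Derived signals that run: sig1, sig7, sig10 — 3 in total.
Never re-examined (demand shifted away): sig2, sig5, sig6.
Key observation: a condition flipped, so demand moved to the other branch — sig2, sig5, sig6 are never re-examined.

First evaluation (everything demanded from the output):
  sig1 = add(-6, 5) = -1
  sig2 = sub(-6, 5) = -11
  sig5 = max2(-11, -1) = -1
  sig6 = sub(-1, -6) = 5
  sig7 = if0(src6=5 -> else branch sig6) = 5
  sig10 = min2(5, -1) = -1

Propagation after the edit:
  sig1: runs — src6 5->0; result -6.
  sig2: marked dirty but never re-examined — demand shifted away from it.
  sig5: marked dirty but never re-examined — demand shifted away from it.
  sig6: marked dirty but never re-examined — demand shifted away from it.
  sig7: runs — src6 5->0; result -4.
  sig10: runs — sig7 5->-4; sig1 -1->-6; result -6.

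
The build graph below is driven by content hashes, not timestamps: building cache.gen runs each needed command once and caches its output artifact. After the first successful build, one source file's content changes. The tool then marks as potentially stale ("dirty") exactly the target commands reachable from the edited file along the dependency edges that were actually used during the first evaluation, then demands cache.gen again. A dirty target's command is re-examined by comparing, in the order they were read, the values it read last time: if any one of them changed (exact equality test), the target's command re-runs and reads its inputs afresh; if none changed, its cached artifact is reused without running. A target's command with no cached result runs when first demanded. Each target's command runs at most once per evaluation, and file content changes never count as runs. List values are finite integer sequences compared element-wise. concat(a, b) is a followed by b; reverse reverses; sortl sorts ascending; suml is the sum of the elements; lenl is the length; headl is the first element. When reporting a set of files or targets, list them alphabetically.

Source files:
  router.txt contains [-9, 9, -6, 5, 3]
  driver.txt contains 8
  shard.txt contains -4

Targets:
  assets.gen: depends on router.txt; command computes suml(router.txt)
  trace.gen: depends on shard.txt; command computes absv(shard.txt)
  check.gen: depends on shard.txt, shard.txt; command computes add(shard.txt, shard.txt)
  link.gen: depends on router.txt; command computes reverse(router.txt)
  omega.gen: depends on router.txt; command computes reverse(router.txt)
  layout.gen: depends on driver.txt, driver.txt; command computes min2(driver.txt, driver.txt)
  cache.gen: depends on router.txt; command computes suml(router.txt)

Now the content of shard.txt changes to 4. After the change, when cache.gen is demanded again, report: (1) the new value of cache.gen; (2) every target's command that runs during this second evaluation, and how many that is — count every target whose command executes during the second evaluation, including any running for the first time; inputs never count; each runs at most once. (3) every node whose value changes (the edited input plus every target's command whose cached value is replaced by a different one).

cache.gen now evaluates to 2.
Run set: none (0 run).
Changed values: shard.txt.
The important point: nothing the output needs ever reads shard.txt, so the edit is invisible to it.

Initial pass — values computed on the first demand:
  cache.gen = suml([-9, 9, -6, 5, 3]) = 2

Second demand — change propagation:
  no demanded computation ever read shard.txt, so the edit dirties nothing and nothing runs.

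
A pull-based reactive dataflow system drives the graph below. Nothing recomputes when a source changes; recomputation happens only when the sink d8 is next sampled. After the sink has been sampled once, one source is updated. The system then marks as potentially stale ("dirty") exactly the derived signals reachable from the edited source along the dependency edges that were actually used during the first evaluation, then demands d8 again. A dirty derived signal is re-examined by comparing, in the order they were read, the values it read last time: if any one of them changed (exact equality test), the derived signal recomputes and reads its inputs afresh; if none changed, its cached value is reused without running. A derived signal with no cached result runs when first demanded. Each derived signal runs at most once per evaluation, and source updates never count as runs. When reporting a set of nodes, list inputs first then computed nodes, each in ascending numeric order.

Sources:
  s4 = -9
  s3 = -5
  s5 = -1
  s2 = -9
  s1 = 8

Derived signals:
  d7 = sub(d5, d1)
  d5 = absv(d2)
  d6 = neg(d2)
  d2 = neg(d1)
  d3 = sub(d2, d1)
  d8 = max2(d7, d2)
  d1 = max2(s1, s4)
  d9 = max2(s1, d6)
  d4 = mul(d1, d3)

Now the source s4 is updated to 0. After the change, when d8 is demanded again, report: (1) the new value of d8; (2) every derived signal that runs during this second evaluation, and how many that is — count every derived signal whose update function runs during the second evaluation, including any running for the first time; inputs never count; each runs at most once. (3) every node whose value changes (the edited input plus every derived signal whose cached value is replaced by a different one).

First evaluation (everything demanded from the output):
  d1 = max2(8, -9) = 8
  d2 = neg(8) = -8
  d5 = absv(-8) = 8
  d7 = sub(8, 8) = 0
  d8 = max2(0, -8) = 0

Propagation after the edit:
  d1: runs — s4 -9->0; result 8 (same value as before).
  d2: checked — values it read are unchanged (d1 unchanged); reused cached -8 without running.
  d5: checked — values it read are unchanged (d2 unchanged); reused cached 8 without running.
  d7: checked — values it read are unchanged (d5 unchanged, d1 unchanged); reused cached 0 without running.
  d8: checked — values it read are unchanged (d7 unchanged, d2 unchanged); reused cached 0 without running.

Key observation: the change is absorbed at d1 — it re-runs but produces the same value, and the output's value is unchanged.

New value of d8: 0.
Derived signals that run: d1 — 1 in total.
Values that change: s4.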